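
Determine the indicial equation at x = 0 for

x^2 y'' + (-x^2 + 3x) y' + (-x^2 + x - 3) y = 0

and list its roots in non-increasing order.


Divide by x^2 to reach normal form y'' + P_1(x) y' + P_2(x) y = 0 with P_1(x) = -1 + 3/x and P_2(x) = -1 + 1/x - 3/x^2.
x = 0 is a singular point because the y'-coefficient -1 + 3/x has a pole at x = 0 and the y-coefficient -1 + 1/x - 3/x^2 has a pole at x = 0.
It is a regular singular point because x P_1(x) = p(x) = 3 - x and x^2 P_2(x) = q(x) = -x^2 + x - 3 are polynomials, hence analytic at x = 0.
p(0) = 3,  q(0) = -3.
Indicial equation: r(r-1) + p(0) r + q(0) = 0, i.e. r^2 + (p(0) - 1) r + q(0) = 0, i.e. r^2 + 2 r - 3 = 0.
Discriminant: (2)^2 - 4(-3) = 16, so r = (-2 ± 4)/2.
Solving: r_1 = 1, r_2 = -3.

indicial: r^2 + 2 r - 3 = 0; roots r_1 = 1, r_2 = -3


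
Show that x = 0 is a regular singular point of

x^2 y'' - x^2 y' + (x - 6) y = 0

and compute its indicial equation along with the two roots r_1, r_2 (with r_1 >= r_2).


Divide by x^2 to reach normal form y'' + P_1(x) y' + P_2(x) y = 0 with P_1(x) = -1 and P_2(x) = 1/x - 6/x^2.
x = 0 is a singular point because the y-coefficient 1/x - 6/x^2 has a pole at x = 0.
It is a regular singular point because x P_1(x) = p(x) = -x and x^2 P_2(x) = q(x) = x - 6 are polynomials, hence analytic at x = 0.
p(0) = 0,  q(0) = -6.
Indicial equation: r(r-1) + p(0) r + q(0) = 0, i.e. r^2 + (p(0) - 1) r + q(0) = 0, i.e. r^2 - 1 r - 6 = 0.
Discriminant: (-1)^2 - 4(-6) = 25, so r = (1 ± 5)/2.
Solving: r_1 = 3, r_2 = -2.

indicial: r^2 - 1 r - 6 = 0; roots r_1 = 3, r_2 = -2


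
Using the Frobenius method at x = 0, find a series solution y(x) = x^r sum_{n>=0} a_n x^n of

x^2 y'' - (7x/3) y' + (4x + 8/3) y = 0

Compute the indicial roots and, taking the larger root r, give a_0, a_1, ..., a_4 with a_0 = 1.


Write in Frobenius form y'' + (p(x)/x) y' + (q(x)/x^2) y = 0:
  p(x) = -7/3,  q(x) = 4x + 8/3.
Indicial equation: r(r-1) + (-7/3) r + (8/3) = 0 -> roots r_1 = 2, r_2 = 4/3.
Take r = r_1 = 2. Let y(x) = x^r sum_{n>=0} a_n x^n with a_0 = 1.
Substitute y = x^r sum a_n x^n and match x^{r+n}. The recurrence is
  D(n) a_n + 4 a_{n-1} = 0,  where D(n) = (r+n)(r+n-1) + (-7/3)(r+n) + (8/3).
  a_n = -4 / D(n) * a_{n-1}.
Since the indicial polynomial factors as (r - r_1)(r - r_2), D(n) = (r_1 + n - r_1)(r_1 + n - r_2) = n(n + 2/3).
Evaluating step by step (a_0 = 1):
  n = 1: D(1) = 1(1 + 2/3) = 5/3; numerator = -4(1) = -4; a_1 = (-4)/(5/3) = -12/5
  n = 2: D(2) = 2(2 + 2/3) = 16/3; numerator = -4(-12/5) = 48/5; a_2 = (48/5)/(16/3) = 9/5
  n = 3: D(3) = 3(3 + 2/3) = 11; numerator = -4(9/5) = -36/5; a_3 = (-36/5)/(11) = -36/55
  n = 4: D(4) = 4(4 + 2/3) = 56/3; numerator = -4(-36/55) = 144/55; a_4 = (144/55)/(56/3) = 54/385

r = 2; a_0 = 1; a_1 = -12/5; a_2 = 9/5; a_3 = -36/55; a_4 = 54/385


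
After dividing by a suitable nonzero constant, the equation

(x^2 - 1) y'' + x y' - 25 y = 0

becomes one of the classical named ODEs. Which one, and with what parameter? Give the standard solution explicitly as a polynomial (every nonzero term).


All three coefficients share the factor -1; dividing through by -1 gives  (1 - x^2) y'' - x y' + 25 y = 0.
This matches the Chebyshev equation (1 - x^2) y'' - x y' + n^2 y = 0 (note the -x y' term, not -2x y') with n^2 = 25, so n = 5; the polynomial solution is T_5(x).
With y = sum_k a_k x^k, matching x^k gives (k+2)(k+1) a_{k+2} = (k^2 - n^2) a_k = (k - 5)(k + 5) a_k. The right side vanishes at k = 5, so the series with the parity of 5 terminates at degree 5.
Standard normalization: leading coefficient of T_n is 2^(n-1), so a_5 = 2^4 = 16. Work downward with a_k = (k+1)(k+2) a_{k+2} / ((k - 5)(k + 5)):
  a_3 = (4)(5)(16) / ((3 - 5)(3 + 5)) = 320/(-16) = -20
  a_1 = (2)(3)(-20) / ((1 - 5)(1 + 5)) = -120/(-24) = 5
Hence T_5(x) = 16 x^5 - 20 x^3 + 5 x.

T_5(x); series = 16 x^5 - 20 x^3 + 5 x


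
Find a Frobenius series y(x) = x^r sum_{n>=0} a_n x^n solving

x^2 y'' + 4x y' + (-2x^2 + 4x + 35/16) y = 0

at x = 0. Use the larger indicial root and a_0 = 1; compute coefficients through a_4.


Write in Frobenius form y'' + (p(x)/x) y' + (q(x)/x^2) y = 0:
  p(x) = 4,  q(x) = -2x^2 + 4x + 35/16.
Indicial equation: r(r-1) + (4) r + (35/16) = 0 -> roots r_1 = -5/4, r_2 = -7/4.
Take r = r_1 = -5/4. Let y(x) = x^r sum_{n>=0} a_n x^n with a_0 = 1.
Substitute y = x^r sum a_n x^n and match x^{r+n}. The recurrence is
  D(n) a_n + 4 a_{n-1} - 2 a_{n-2} = 0,  where D(n) = (r+n)(r+n-1) + (4)(r+n) + (35/16).
  a_n = [-4 a_{n-1} + 2 a_{n-2}] / D(n).
Since the indicial polynomial factors as (r - r_1)(r - r_2), D(n) = (r_1 + n - r_1)(r_1 + n - r_2) = n(n + 1/2).
Evaluating step by step (a_0 = 1):
  n = 1: D(1) = 1(1 + 1/2) = 3/2; numerator = -4(1) = -4; a_1 = (-4)/(3/2) = -8/3
  n = 2: D(2) = 2(2 + 1/2) = 5; numerator = -4(-8/3) + 2(1) = 38/3; a_2 = (38/3)/(5) = 38/15
  n = 3: D(3) = 3(3 + 1/2) = 21/2; numerator = -4(38/15) + 2(-8/3) = -232/15; a_3 = (-232/15)/(21/2) = -464/315
  n = 4: D(4) = 4(4 + 1/2) = 18; numerator = -4(-464/315) + 2(38/15) = 3452/315; a_4 = (3452/315)/(18) = 1726/2835

r = -5/4; a_0 = 1; a_1 = -8/3; a_2 = 38/15; a_3 = -464/315; a_4 = 1726/2835


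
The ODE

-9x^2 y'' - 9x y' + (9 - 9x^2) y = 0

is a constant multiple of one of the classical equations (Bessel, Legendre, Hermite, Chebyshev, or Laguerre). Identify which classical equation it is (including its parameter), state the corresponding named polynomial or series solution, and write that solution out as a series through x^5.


All three coefficients share the factor -9; dividing through by -9 gives  x^2 y'' + x y' + (x^2 - 1) y = 0.
This matches the Bessel equation x^2 y'' + x y' + (x^2 - nu^2) y = 0 with nu^2 = 1, so nu = 1; the solution bounded at x = 0 is J_1(x).
Frobenius at x = 0: indicial roots ±nu; for r = nu the recurrence k(k + 2nu) c_k = -c_{k-2} gives the standard series J_nu(x) = sum_{k>=0} (-1)^k / (k! (k+nu)!) (x/2)^(2k+nu). Evaluate the first 3 terms:
  k = 0: (-1)^0 / (0! * 1! * 2^1) x^1 = 1/(1*1*2) x^1 = (1/2) x^1
  k = 1: (-1)^1 / (1! * 2! * 2^3) x^3 = -1/(1*2*8) x^3 = (-1/16) x^3
  k = 2: (-1)^2 / (2! * 3! * 2^5) x^5 = 1/(2*6*32) x^5 = (1/384) x^5
Hence J_1(x) = x^5/384 - x^3/16 + x/2 + ....

J_1(x); series = x^5/384 - x^3/16 + x/2


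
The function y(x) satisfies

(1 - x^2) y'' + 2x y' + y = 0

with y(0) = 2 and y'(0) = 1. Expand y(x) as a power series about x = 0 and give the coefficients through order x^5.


Ansatz: y(x) = sum_{n>=0} a_n x^n, so y'(x) = sum_{n>=1} n a_n x^(n-1) and y''(x) = sum_{n>=2} n(n-1) a_n x^(n-2).
Substitute into P(x) y'' + Q(x) y' + R(x) y = 0 with P(x) = 1 - x^2, Q(x) = 2x, R(x) = 1, and match powers of x.
Initial conditions: a_0 = 2, a_1 = 1.
Setting the coefficient of each power of x to zero and solving order by order (substituting the coefficients already found):
  x^0: 2 a_2 + a_0 = 0  ->  2 a_2 = -a_0 = -2  ->  a_2 = -1
  x^1: 6 a_3 + 3 a_1 = 0  ->  6 a_3 = -3 a_1 = -3  ->  a_3 = -1/2
  x^2: 12 a_4 + 3 a_2 = 0  ->  12 a_4 = -3 a_2 = 3  ->  a_4 = 1/4
  x^3: 20 a_5 + a_3 = 0  ->  20 a_5 = -a_3 = 1/2  ->  a_5 = 1/40
Truncated series: y(x) = 2 + x - x^2 - (1/2) x^3 + (1/4) x^4 + (1/40) x^5 + O(x^6).

a_0 = 2; a_1 = 1; a_2 = -1; a_3 = -1/2; a_4 = 1/4; a_5 = 1/40


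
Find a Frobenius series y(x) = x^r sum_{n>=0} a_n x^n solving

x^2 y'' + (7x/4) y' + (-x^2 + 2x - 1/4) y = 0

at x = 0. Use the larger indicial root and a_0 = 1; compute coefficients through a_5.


Write in Frobenius form y'' + (p(x)/x) y' + (q(x)/x^2) y = 0:
  p(x) = 7/4,  q(x) = -x^2 + 2x - 1/4.
Indicial equation: r(r-1) + (7/4) r + (-1/4) = 0 -> roots r_1 = 1/4, r_2 = -1.
Take r = r_1 = 1/4. Let y(x) = x^r sum_{n>=0} a_n x^n with a_0 = 1.
Substitute y = x^r sum a_n x^n and match x^{r+n}. The recurrence is
  D(n) a_n + 2 a_{n-1} - 1 a_{n-2} = 0,  where D(n) = (r+n)(r+n-1) + (7/4)(r+n) + (-1/4).
  a_n = [-2 a_{n-1} + 1 a_{n-2}] / D(n).
Since the indicial polynomial factors as (r - r_1)(r - r_2), D(n) = (r_1 + n - r_1)(r_1 + n - r_2) = n(n + 5/4).
Evaluating step by step (a_0 = 1):
  n = 1: D(1) = 1(1 + 5/4) = 9/4; numerator = -2(1) = -2; a_1 = (-2)/(9/4) = -8/9
  n = 2: D(2) = 2(2 + 5/4) = 13/2; numerator = -2(-8/9) + 1(1) = 25/9; a_2 = (25/9)/(13/2) = 50/117
  n = 3: D(3) = 3(3 + 5/4) = 51/4; numerator = -2(50/117) + 1(-8/9) = -68/39; a_3 = (-68/39)/(51/4) = -16/117
  n = 4: D(4) = 4(4 + 5/4) = 21; numerator = -2(-16/117) + 1(50/117) = 82/117; a_4 = (82/117)/(21) = 82/2457
  n = 5: D(5) = 5(5 + 5/4) = 125/4; numerator = -2(82/2457) + 1(-16/117) = -500/2457; a_5 = (-500/2457)/(125/4) = -16/2457

r = 1/4; a_0 = 1; a_1 = -8/9; a_2 = 50/117; a_3 = -16/117; a_4 = 82/2457; a_5 = -16/2457


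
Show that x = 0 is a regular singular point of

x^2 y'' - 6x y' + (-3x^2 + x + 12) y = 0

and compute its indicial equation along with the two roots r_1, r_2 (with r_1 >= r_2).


Divide by x^2 to reach normal form y'' + P_1(x) y' + P_2(x) y = 0 with P_1(x) = -6/x and P_2(x) = -3 + 1/x + 12/x^2.
x = 0 is a singular point because the y'-coefficient -6/x has a pole at x = 0 and the y-coefficient -3 + 1/x + 12/x^2 has a pole at x = 0.
It is a regular singular point because x P_1(x) = p(x) = -6 and x^2 P_2(x) = q(x) = -3x^2 + x + 12 are polynomials, hence analytic at x = 0.
p(0) = -6,  q(0) = 12.
Indicial equation: r(r-1) + p(0) r + q(0) = 0, i.e. r^2 + (p(0) - 1) r + q(0) = 0, i.e. r^2 - 7 r + 12 = 0.
Discriminant: (-7)^2 - 4(12) = 1, so r = (7 ± 1)/2.
Solving: r_1 = 4, r_2 = 3.

indicial: r^2 - 7 r + 12 = 0; roots r_1 = 4, r_2 = 3


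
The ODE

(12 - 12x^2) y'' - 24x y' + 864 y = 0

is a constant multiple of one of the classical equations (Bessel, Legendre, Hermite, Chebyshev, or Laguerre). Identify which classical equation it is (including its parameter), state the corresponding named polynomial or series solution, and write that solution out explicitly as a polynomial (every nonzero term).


All three coefficients share the factor 12; dividing through by 12 gives  (1 - x^2) y'' - 2x y' + 72 y = 0.
This matches the Legendre equation (1 - x^2) y'' - 2x y' + n(n+1) y = 0 (note the -2x y' term) with n(n+1) = 72, so n = 8; the polynomial solution is P_8(x).
With y = sum_k a_k x^k, matching x^k gives (k+2)(k+1) a_{k+2} = [k(k+1) - n(n+1)] a_k = (k - 8)(k + 9) a_k. The right side vanishes at k = 8, so the series with the parity of 8 terminates at degree 8.
Standard normalization (P_n(1) = 1): leading coefficient (2n)!/(2^n (n!)^2) = 20922789888000/(256*1625702400) = 6435/128, so a_8 = 6435/128. Work downward with a_k = (k+1)(k+2) a_{k+2} / ((k - 8)(k + 9)):
  a_6 = (7)(8)(6435/128) / ((6 - 8)(6 + 9)) = (45045/16)/(-30) = -3003/32
  a_4 = (5)(6)(-3003/32) / ((4 - 8)(4 + 9)) = (-45045/16)/(-52) = 3465/64
  a_2 = (3)(4)(3465/64) / ((2 - 8)(2 + 9)) = (10395/16)/(-66) = -315/32
  a_0 = (1)(2)(-315/32) / ((0 - 8)(0 + 9)) = (-315/16)/(-72) = 35/128
Hence P_8(x) = 6435 x^8/128 - 3003 x^6/32 + 3465 x^4/64 - 315 x^2/32 + 35/128.

P_8(x); series = 6435 x^8/128 - 3003 x^6/32 + 3465 x^4/64 - 315 x^2/32 + 35/128


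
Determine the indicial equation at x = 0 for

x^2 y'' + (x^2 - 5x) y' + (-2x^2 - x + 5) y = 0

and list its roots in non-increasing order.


Divide by x^2 to reach normal form y'' + P_1(x) y' + P_2(x) y = 0 with P_1(x) = 1 - 5/x and P_2(x) = -2 - 1/x + 5/x^2.
x = 0 is a singular point because the y'-coefficient 1 - 5/x has a pole at x = 0 and the y-coefficient -2 - 1/x + 5/x^2 has a pole at x = 0.
It is a regular singular point because x P_1(x) = p(x) = x - 5 and x^2 P_2(x) = q(x) = -2x^2 - x + 5 are polynomials, hence analytic at x = 0.
p(0) = -5,  q(0) = 5.
Indicial equation: r(r-1) + p(0) r + q(0) = 0, i.e. r^2 + (p(0) - 1) r + q(0) = 0, i.e. r^2 - 6 r + 5 = 0.
Discriminant: (-6)^2 - 4(5) = 16, so r = (6 ± 4)/2.
Solving: r_1 = 5, r_2 = 1.

indicial: r^2 - 6 r + 5 = 0; roots r_1 = 5, r_2 = 1


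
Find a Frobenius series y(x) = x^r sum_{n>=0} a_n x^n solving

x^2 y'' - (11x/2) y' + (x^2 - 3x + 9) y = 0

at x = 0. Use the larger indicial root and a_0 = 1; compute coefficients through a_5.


Write in Frobenius form y'' + (p(x)/x) y' + (q(x)/x^2) y = 0:
  p(x) = -11/2,  q(x) = x^2 - 3x + 9.
Indicial equation: r(r-1) + (-11/2) r + (9) = 0 -> roots r_1 = 9/2, r_2 = 2.
Take r = r_1 = 9/2. Let y(x) = x^r sum_{n>=0} a_n x^n with a_0 = 1.
Substitute y = x^r sum a_n x^n and match x^{r+n}. The recurrence is
  D(n) a_n - 3 a_{n-1} + 1 a_{n-2} = 0,  where D(n) = (r+n)(r+n-1) + (-11/2)(r+n) + (9).
  a_n = [3 a_{n-1} - 1 a_{n-2}] / D(n).
Since the indicial polynomial factors as (r - r_1)(r - r_2), D(n) = (r_1 + n - r_1)(r_1 + n - r_2) = n(n + 5/2).
Evaluating step by step (a_0 = 1):
  n = 1: D(1) = 1(1 + 5/2) = 7/2; numerator = 3(1) = 3; a_1 = (3)/(7/2) = 6/7
  n = 2: D(2) = 2(2 + 5/2) = 9; numerator = 3(6/7) - 1(1) = 11/7; a_2 = (11/7)/(9) = 11/63
  n = 3: D(3) = 3(3 + 5/2) = 33/2; numerator = 3(11/63) - 1(6/7) = -1/3; a_3 = (-1/3)/(33/2) = -2/99
  n = 4: D(4) = 4(4 + 5/2) = 26; numerator = 3(-2/99) - 1(11/63) = -163/693; a_4 = (-163/693)/(26) = -163/18018
  n = 5: D(5) = 5(5 + 5/2) = 75/2; numerator = 3(-163/18018) - 1(-2/99) = -125/18018; a_5 = (-125/18018)/(75/2) = -5/27027

r = 9/2; a_0 = 1; a_1 = 6/7; a_2 = 11/63; a_3 = -2/99; a_4 = -163/18018; a_5 = -5/27027


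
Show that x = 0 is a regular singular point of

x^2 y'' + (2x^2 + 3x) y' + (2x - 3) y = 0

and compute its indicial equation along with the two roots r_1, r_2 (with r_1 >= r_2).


Divide by x^2 to reach normal form y'' + P_1(x) y' + P_2(x) y = 0 with P_1(x) = 2 + 3/x and P_2(x) = 2/x - 3/x^2.
x = 0 is a singular point because the y'-coefficient 2 + 3/x has a pole at x = 0 and the y-coefficient 2/x - 3/x^2 has a pole at x = 0.
It is a regular singular point because x P_1(x) = p(x) = 2x + 3 and x^2 P_2(x) = q(x) = 2x - 3 are polynomials, hence analytic at x = 0.
p(0) = 3,  q(0) = -3.
Indicial equation: r(r-1) + p(0) r + q(0) = 0, i.e. r^2 + (p(0) - 1) r + q(0) = 0, i.e. r^2 + 2 r - 3 = 0.
Discriminant: (2)^2 - 4(-3) = 16, so r = (-2 ± 4)/2.
Solving: r_1 = 1, r_2 = -3.

indicial: r^2 + 2 r - 3 = 0; roots r_1 = 1, r_2 = -3


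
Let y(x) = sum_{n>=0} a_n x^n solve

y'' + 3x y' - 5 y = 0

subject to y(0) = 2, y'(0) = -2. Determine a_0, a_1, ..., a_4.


Ansatz: y(x) = sum_{n>=0} a_n x^n, so y'(x) = sum_{n>=1} n a_n x^(n-1) and y''(x) = sum_{n>=2} n(n-1) a_n x^(n-2).
Substitute into P(x) y'' + Q(x) y' + R(x) y = 0 with P(x) = 1, Q(x) = 3x, R(x) = -5, and match powers of x.
Initial conditions: a_0 = 2, a_1 = -2.
Setting the coefficient of each power of x to zero and solving order by order (substituting the coefficients already found):
  x^0: 2 a_2 - 5 a_0 = 0  ->  2 a_2 = 5 a_0 = 10  ->  a_2 = 5
  x^1: 6 a_3 - 2 a_1 = 0  ->  6 a_3 = 2 a_1 = -4  ->  a_3 = -2/3
  x^2: 12 a_4 + a_2 = 0  ->  12 a_4 = -a_2 = -5  ->  a_4 = -5/12
Truncated series: y(x) = 2 - 2 x + 5 x^2 - (2/3) x^3 - (5/12) x^4 + O(x^5).

a_0 = 2; a_1 = -2; a_2 = 5; a_3 = -2/3; a_4 = -5/12


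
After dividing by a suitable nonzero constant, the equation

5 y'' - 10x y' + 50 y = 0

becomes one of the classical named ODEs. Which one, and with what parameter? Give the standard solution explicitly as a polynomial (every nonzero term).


All three coefficients share the factor 5; dividing through by 5 gives  y'' - 2x y' + 10 y = 0.
This matches the Hermite equation y'' - 2x y' + 2n y = 0 with 2n = 10, so n = 5; the polynomial solution is H_5(x).
With y = sum_k a_k x^k, matching x^k gives (k+2)(k+1) a_{k+2} = 2(k - n) a_k = 2(k - 5) a_k. The right side vanishes at k = 5, so the series with the parity of 5 terminates at degree 5.
Standard normalization: leading coefficient of H_n is 2^n, so a_5 = 2^5 = 32. Work downward with a_k = (k+1)(k+2) a_{k+2} / (2(k - n)):
  a_3 = (4)(5)(32) / (2(3 - 5)) = 640/(-4) = -160
  a_1 = (2)(3)(-160) / (2(1 - 5)) = -960/(-8) = 120
Hence H_5(x) = 32 x^5 - 160 x^3 + 120 x.

H_5(x); series = 32 x^5 - 160 x^3 + 120 x


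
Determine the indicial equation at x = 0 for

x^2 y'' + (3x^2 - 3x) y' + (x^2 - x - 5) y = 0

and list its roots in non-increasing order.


Divide by x^2 to reach normal form y'' + P_1(x) y' + P_2(x) y = 0 with P_1(x) = 3 - 3/x and P_2(x) = 1 - 1/x - 5/x^2.
x = 0 is a singular point because the y'-coefficient 3 - 3/x has a pole at x = 0 and the y-coefficient 1 - 1/x - 5/x^2 has a pole at x = 0.
It is a regular singular point because x P_1(x) = p(x) = 3x - 3 and x^2 P_2(x) = q(x) = x^2 - x - 5 are polynomials, hence analytic at x = 0.
p(0) = -3,  q(0) = -5.
Indicial equation: r(r-1) + p(0) r + q(0) = 0, i.e. r^2 + (p(0) - 1) r + q(0) = 0, i.e. r^2 - 4 r - 5 = 0.
Discriminant: (-4)^2 - 4(-5) = 36, so r = (4 ± 6)/2.
Solving: r_1 = 5, r_2 = -1.

indicial: r^2 - 4 r - 5 = 0; roots r_1 = 5, r_2 = -1


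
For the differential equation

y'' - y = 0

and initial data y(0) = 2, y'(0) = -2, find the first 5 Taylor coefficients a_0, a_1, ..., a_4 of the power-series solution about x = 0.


Ansatz: y(x) = sum_{n>=0} a_n x^n, so y'(x) = sum_{n>=1} n a_n x^(n-1) and y''(x) = sum_{n>=2} n(n-1) a_n x^(n-2).
Substitute into P(x) y'' + Q(x) y' + R(x) y = 0 with P(x) = 1, Q(x) = 0, R(x) = -1, and match powers of x.
Initial conditions: a_0 = 2, a_1 = -2.
Setting the coefficient of each power of x to zero and solving order by order (substituting the coefficients already found):
  x^0: 2 a_2 - a_0 = 0  ->  2 a_2 = a_0 = 2  ->  a_2 = 1
  x^1: 6 a_3 - a_1 = 0  ->  6 a_3 = a_1 = -2  ->  a_3 = -1/3
  x^2: 12 a_4 - a_2 = 0  ->  12 a_4 = a_2 = 1  ->  a_4 = 1/12
Truncated series: y(x) = 2 - 2 x + x^2 - (1/3) x^3 + (1/12) x^4 + O(x^5).

a_0 = 2; a_1 = -2; a_2 = 1; a_3 = -1/3; a_4 = 1/12


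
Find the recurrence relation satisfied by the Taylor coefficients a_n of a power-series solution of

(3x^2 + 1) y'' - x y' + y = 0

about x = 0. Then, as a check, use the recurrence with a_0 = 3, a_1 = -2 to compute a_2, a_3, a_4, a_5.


Substitute y = sum_n a_n x^n.
(1 + 3 x^2) y'' contributes (n+2)(n+1) a_{n+2} + 3 n(n-1) a_n at x^n.
-x y'(x) contributes -n a_n at x^n.
y(x) contributes 1 a_n at x^n.
Matching x^n: (n+2)(n+1) a_{n+2} + (3 n(n-1) - n + 1) a_n = 0.
Thus a_{n+2} = (-3 n(n-1) + n - 1) / ((n+1)(n+2)) * a_n.

Check with a_0 = 3, a_1 = -2 (apply the recurrence for n = 0, 1, 2, 3): a_0 = 3, a_1 = -2, a_2 = -3/2, a_3 = 0, a_4 = 5/8, a_5 = 0.

a_(n+2) = (-3 n(n-1) + n - 1) / ((n+1)(n+2)) * a_n; check: a_0 = 3, a_1 = -2, a_2 = -3/2, a_3 = 0, a_4 = 5/8, a_5 = 0


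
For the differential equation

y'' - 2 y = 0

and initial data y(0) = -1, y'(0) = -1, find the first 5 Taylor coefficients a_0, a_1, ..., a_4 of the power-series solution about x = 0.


Ansatz: y(x) = sum_{n>=0} a_n x^n, so y'(x) = sum_{n>=1} n a_n x^(n-1) and y''(x) = sum_{n>=2} n(n-1) a_n x^(n-2).
Substitute into P(x) y'' + Q(x) y' + R(x) y = 0 with P(x) = 1, Q(x) = 0, R(x) = -2, and match powers of x.
Initial conditions: a_0 = -1, a_1 = -1.
Setting the coefficient of each power of x to zero and solving order by order (substituting the coefficients already found):
  x^0: 2 a_2 - 2 a_0 = 0  ->  2 a_2 = 2 a_0 = -2  ->  a_2 = -1
  x^1: 6 a_3 - 2 a_1 = 0  ->  6 a_3 = 2 a_1 = -2  ->  a_3 = -1/3
  x^2: 12 a_4 - 2 a_2 = 0  ->  12 a_4 = 2 a_2 = -2  ->  a_4 = -1/6
Truncated series: y(x) = -1 - x - x^2 - (1/3) x^3 - (1/6) x^4 + O(x^5).

a_0 = -1; a_1 = -1; a_2 = -1; a_3 = -1/3; a_4 = -1/6


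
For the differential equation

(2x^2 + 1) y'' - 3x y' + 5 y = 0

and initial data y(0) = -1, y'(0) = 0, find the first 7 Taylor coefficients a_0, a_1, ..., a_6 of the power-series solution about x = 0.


Ansatz: y(x) = sum_{n>=0} a_n x^n, so y'(x) = sum_{n>=1} n a_n x^(n-1) and y''(x) = sum_{n>=2} n(n-1) a_n x^(n-2).
Substitute into P(x) y'' + Q(x) y' + R(x) y = 0 with P(x) = 2x^2 + 1, Q(x) = -3x, R(x) = 5, and match powers of x.
Initial conditions: a_0 = -1, a_1 = 0.
Setting the coefficient of each power of x to zero and solving order by order (substituting the coefficients already found):
  x^0: 2 a_2 + 5 a_0 = 0  ->  2 a_2 = -5 a_0 = 5  ->  a_2 = 5/2
  x^1: 6 a_3 + 2 a_1 = 0  ->  6 a_3 = -2 a_1 = 0  ->  a_3 = 0
  x^2: 12 a_4 + 3 a_2 = 0  ->  12 a_4 = -3 a_2 = -15/2  ->  a_4 = -5/8
  x^3: 20 a_5 + 8 a_3 = 0  ->  20 a_5 = -8 a_3 = 0  ->  a_5 = 0
  x^4: 30 a_6 + 17 a_4 = 0  ->  30 a_6 = -17 a_4 = 85/8  ->  a_6 = 17/48
Truncated series: y(x) = -1 + (5/2) x^2 - (5/8) x^4 + (17/48) x^6 + O(x^7).

a_0 = -1; a_1 = 0; a_2 = 5/2; a_3 = 0; a_4 = -5/8; a_5 = 0; a_6 = 17/48


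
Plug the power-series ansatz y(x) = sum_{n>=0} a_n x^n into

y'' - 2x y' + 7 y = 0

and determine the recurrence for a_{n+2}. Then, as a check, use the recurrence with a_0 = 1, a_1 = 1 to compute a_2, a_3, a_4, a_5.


Substitute y = sum_n a_n x^n.
y''(x) has coefficient (n+2)(n+1) a_{n+2} at x^n;
-2 x y'(x) has coefficient -2 n a_n at x^n (shift);
7 y(x) has coefficient 7 a_n at x^n.
Matching x^n: (n+2)(n+1) a_{n+2} + (-2n + 7) a_n = 0.
Thus a_{n+2} = (2n - 7) / ((n+1)(n+2)) * a_n.

Check with a_0 = 1, a_1 = 1 (apply the recurrence for n = 0, 1, 2, 3): a_0 = 1, a_1 = 1, a_2 = -7/2, a_3 = -5/6, a_4 = 7/8, a_5 = 1/24.

a_(n+2) = (2n - 7) / ((n+1)(n+2)) * a_n; check: a_0 = 1, a_1 = 1, a_2 = -7/2, a_3 = -5/6, a_4 = 7/8, a_5 = 1/24


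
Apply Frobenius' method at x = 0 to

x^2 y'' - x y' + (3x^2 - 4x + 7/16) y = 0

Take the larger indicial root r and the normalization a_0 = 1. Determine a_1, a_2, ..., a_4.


Write in Frobenius form y'' + (p(x)/x) y' + (q(x)/x^2) y = 0:
  p(x) = -1,  q(x) = 3x^2 - 4x + 7/16.
Indicial equation: r(r-1) + (-1) r + (7/16) = 0 -> roots r_1 = 7/4, r_2 = 1/4.
Take r = r_1 = 7/4. Let y(x) = x^r sum_{n>=0} a_n x^n with a_0 = 1.
Substitute y = x^r sum a_n x^n and match x^{r+n}. The recurrence is
  D(n) a_n - 4 a_{n-1} + 3 a_{n-2} = 0,  where D(n) = (r+n)(r+n-1) + (-1)(r+n) + (7/16).
  a_n = [4 a_{n-1} - 3 a_{n-2}] / D(n).
Since the indicial polynomial factors as (r - r_1)(r - r_2), D(n) = (r_1 + n - r_1)(r_1 + n - r_2) = n(n + 3/2).
Evaluating step by step (a_0 = 1):
  n = 1: D(1) = 1(1 + 3/2) = 5/2; numerator = 4(1) = 4; a_1 = (4)/(5/2) = 8/5
  n = 2: D(2) = 2(2 + 3/2) = 7; numerator = 4(8/5) - 3(1) = 17/5; a_2 = (17/5)/(7) = 17/35
  n = 3: D(3) = 3(3 + 3/2) = 27/2; numerator = 4(17/35) - 3(8/5) = -20/7; a_3 = (-20/7)/(27/2) = -40/189
  n = 4: D(4) = 4(4 + 3/2) = 22; numerator = 4(-40/189) - 3(17/35) = -311/135; a_4 = (-311/135)/(22) = -311/2970

r = 7/4; a_0 = 1; a_1 = 8/5; a_2 = 17/35; a_3 = -40/189; a_4 = -311/2970


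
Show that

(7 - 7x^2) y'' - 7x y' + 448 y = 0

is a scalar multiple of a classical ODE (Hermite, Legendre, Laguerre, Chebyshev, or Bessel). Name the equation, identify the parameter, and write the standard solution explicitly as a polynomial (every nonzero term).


All three coefficients share the factor 7; dividing through by 7 gives  (1 - x^2) y'' - x y' + 64 y = 0.
This matches the Chebyshev equation (1 - x^2) y'' - x y' + n^2 y = 0 (note the -x y' term, not -2x y') with n^2 = 64, so n = 8; the polynomial solution is T_8(x).
With y = sum_k a_k x^k, matching x^k gives (k+2)(k+1) a_{k+2} = (k^2 - n^2) a_k = (k - 8)(k + 8) a_k. The right side vanishes at k = 8, so the series with the parity of 8 terminates at degree 8.
Standard normalization: leading coefficient of T_n is 2^(n-1), so a_8 = 2^7 = 128. Work downward with a_k = (k+1)(k+2) a_{k+2} / ((k - 8)(k + 8)):
  a_6 = (7)(8)(128) / ((6 - 8)(6 + 8)) = 7168/(-28) = -256
  a_4 = (5)(6)(-256) / ((4 - 8)(4 + 8)) = -7680/(-48) = 160
  a_2 = (3)(4)(160) / ((2 - 8)(2 + 8)) = 1920/(-60) = -32
  a_0 = (1)(2)(-32) / ((0 - 8)(0 + 8)) = -64/(-64) = 1
Hence T_8(x) = 128 x^8 - 256 x^6 + 160 x^4 - 32 x^2 + 1.

T_8(x); series = 128 x^8 - 256 x^6 + 160 x^4 - 32 x^2 + 1


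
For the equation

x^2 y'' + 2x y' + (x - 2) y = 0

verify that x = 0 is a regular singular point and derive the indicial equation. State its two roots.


Divide by x^2 to reach normal form y'' + P_1(x) y' + P_2(x) y = 0 with P_1(x) = 2/x and P_2(x) = 1/x - 2/x^2.
x = 0 is a singular point because the y'-coefficient 2/x has a pole at x = 0 and the y-coefficient 1/x - 2/x^2 has a pole at x = 0.
It is a regular singular point because x P_1(x) = p(x) = 2 and x^2 P_2(x) = q(x) = x - 2 are polynomials, hence analytic at x = 0.
p(0) = 2,  q(0) = -2.
Indicial equation: r(r-1) + p(0) r + q(0) = 0, i.e. r^2 + (p(0) - 1) r + q(0) = 0, i.e. r^2 + 1 r - 2 = 0.
Discriminant: (1)^2 - 4(-2) = 9, so r = (-1 ± 3)/2.
Solving: r_1 = 1, r_2 = -2.

indicial: r^2 + 1 r - 2 = 0; roots r_1 = 1, r_2 = -2


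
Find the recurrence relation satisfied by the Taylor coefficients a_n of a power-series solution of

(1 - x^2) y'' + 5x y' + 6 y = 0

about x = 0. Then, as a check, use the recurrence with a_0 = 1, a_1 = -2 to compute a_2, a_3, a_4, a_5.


Substitute y = sum_n a_n x^n.
(1 - 1 x^2) y'' contributes (n+2)(n+1) a_{n+2} - n(n-1) a_n at x^n.
5 x y'(x) contributes 5 n a_n at x^n.
6 y(x) contributes 6 a_n at x^n.
Matching x^n: (n+2)(n+1) a_{n+2} + (-n(n-1) + 5 n + 6) a_n = 0.
Thus a_{n+2} = (n(n-1) - 5 n - 6) / ((n+1)(n+2)) * a_n.

Check with a_0 = 1, a_1 = -2 (apply the recurrence for n = 0, 1, 2, 3): a_0 = 1, a_1 = -2, a_2 = -3, a_3 = 11/3, a_4 = 7/2, a_5 = -11/4.

a_(n+2) = (n(n-1) - 5 n - 6) / ((n+1)(n+2)) * a_n; check: a_0 = 1, a_1 = -2, a_2 = -3, a_3 = 11/3, a_4 = 7/2, a_5 = -11/4


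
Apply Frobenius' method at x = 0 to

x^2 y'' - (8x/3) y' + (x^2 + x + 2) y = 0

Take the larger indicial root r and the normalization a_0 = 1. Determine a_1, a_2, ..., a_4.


Write in Frobenius form y'' + (p(x)/x) y' + (q(x)/x^2) y = 0:
  p(x) = -8/3,  q(x) = x^2 + x + 2.
Indicial equation: r(r-1) + (-8/3) r + (2) = 0 -> roots r_1 = 3, r_2 = 2/3.
Take r = r_1 = 3. Let y(x) = x^r sum_{n>=0} a_n x^n with a_0 = 1.
Substitute y = x^r sum a_n x^n and match x^{r+n}. The recurrence is
  D(n) a_n + 1 a_{n-1} + 1 a_{n-2} = 0,  where D(n) = (r+n)(r+n-1) + (-8/3)(r+n) + (2).
  a_n = [-1 a_{n-1} - 1 a_{n-2}] / D(n).
Since the indicial polynomial factors as (r - r_1)(r - r_2), D(n) = (r_1 + n - r_1)(r_1 + n - r_2) = n(n + 7/3).
Evaluating step by step (a_0 = 1):
  n = 1: D(1) = 1(1 + 7/3) = 10/3; numerator = -1(1) = -1; a_1 = (-1)/(10/3) = -3/10
  n = 2: D(2) = 2(2 + 7/3) = 26/3; numerator = -1(-3/10) - 1(1) = -7/10; a_2 = (-7/10)/(26/3) = -21/260
  n = 3: D(3) = 3(3 + 7/3) = 16; numerator = -1(-21/260) - 1(-3/10) = 99/260; a_3 = (99/260)/(16) = 99/4160
  n = 4: D(4) = 4(4 + 7/3) = 76/3; numerator = -1(99/4160) - 1(-21/260) = 237/4160; a_4 = (237/4160)/(76/3) = 711/316160

r = 3; a_0 = 1; a_1 = -3/10; a_2 = -21/260; a_3 = 99/4160; a_4 = 711/316160


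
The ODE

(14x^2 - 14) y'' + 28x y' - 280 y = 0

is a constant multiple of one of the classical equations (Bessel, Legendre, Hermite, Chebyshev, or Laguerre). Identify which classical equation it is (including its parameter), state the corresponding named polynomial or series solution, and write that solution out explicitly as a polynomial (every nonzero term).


All three coefficients share the factor -14; dividing through by -14 gives  (1 - x^2) y'' - 2x y' + 20 y = 0.
This matches the Legendre equation (1 - x^2) y'' - 2x y' + n(n+1) y = 0 (note the -2x y' term) with n(n+1) = 20, so n = 4; the polynomial solution is P_4(x).
With y = sum_k a_k x^k, matching x^k gives (k+2)(k+1) a_{k+2} = [k(k+1) - n(n+1)] a_k = (k - 4)(k + 5) a_k. The right side vanishes at k = 4, so the series with the parity of 4 terminates at degree 4.
Standard normalization (P_n(1) = 1): leading coefficient (2n)!/(2^n (n!)^2) = 40320/(16*576) = 35/8, so a_4 = 35/8. Work downward with a_k = (k+1)(k+2) a_{k+2} / ((k - 4)(k + 5)):
  a_2 = (3)(4)(35/8) / ((2 - 4)(2 + 5)) = (105/2)/(-14) = -15/4
  a_0 = (1)(2)(-15/4) / ((0 - 4)(0 + 5)) = (-15/2)/(-20) = 3/8
Hence P_4(x) = 35 x^4/8 - 15 x^2/4 + 3/8.

P_4(x); series = 35 x^4/8 - 15 x^2/4 + 3/8


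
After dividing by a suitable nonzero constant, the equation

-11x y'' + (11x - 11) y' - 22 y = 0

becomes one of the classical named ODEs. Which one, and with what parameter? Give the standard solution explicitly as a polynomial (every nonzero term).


All three coefficients share the factor -11; dividing through by -11 gives  x y'' + (1 - x) y' + 2 y = 0.
This matches the Laguerre equation x y'' + (1 - x) y' + n y = 0 with n = 2; the polynomial solution is L_2(x).
With y = sum_k a_k x^k, matching x^k gives (k+1)k a_{k+1} + (k+1) a_{k+1} - k a_k + n a_k = 0, i.e. (k+1)^2 a_{k+1} = (k - n) a_k = (k - 2) a_k. The right side vanishes at k = 2, so the series terminates at degree 2.
Standard normalization L_n(0) = 1 gives a_0 = 1. Work upward with a_{k+1} = (k - 2) a_k / (k+1)^2:
  a_1 = (0 - 2)(1) / 1^2 = -2/1 = -2
  a_2 = (1 - 2)(-2) / 2^2 = 2/4 = 1/2
Hence L_2(x) = x^2/2 - 2 x + 1.

L_2(x); series = x^2/2 - 2 x + 1


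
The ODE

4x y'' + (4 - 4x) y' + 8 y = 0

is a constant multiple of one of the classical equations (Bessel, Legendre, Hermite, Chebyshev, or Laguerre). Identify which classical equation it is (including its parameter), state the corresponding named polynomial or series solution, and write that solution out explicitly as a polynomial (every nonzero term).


All three coefficients share the factor 4; dividing through by 4 gives  x y'' + (1 - x) y' + 2 y = 0.
This matches the Laguerre equation x y'' + (1 - x) y' + n y = 0 with n = 2; the polynomial solution is L_2(x).
With y = sum_k a_k x^k, matching x^k gives (k+1)k a_{k+1} + (k+1) a_{k+1} - k a_k + n a_k = 0, i.e. (k+1)^2 a_{k+1} = (k - n) a_k = (k - 2) a_k. The right side vanishes at k = 2, so the series terminates at degree 2.
Standard normalization L_n(0) = 1 gives a_0 = 1. Work upward with a_{k+1} = (k - 2) a_k / (k+1)^2:
  a_1 = (0 - 2)(1) / 1^2 = -2/1 = -2
  a_2 = (1 - 2)(-2) / 2^2 = 2/4 = 1/2
Hence L_2(x) = x^2/2 - 2 x + 1.

L_2(x); series = x^2/2 - 2 x + 1


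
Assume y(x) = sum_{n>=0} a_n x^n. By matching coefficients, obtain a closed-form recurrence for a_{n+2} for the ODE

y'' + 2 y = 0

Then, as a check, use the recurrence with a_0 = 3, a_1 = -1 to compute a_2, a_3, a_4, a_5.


Substitute y = sum_n a_n x^n into y'' + (const) y = 0.
y''(x) = sum_{n>=0} (n+2)(n+1) a_{n+2} x^n.
The ODE becomes sum_n [(n+2)(n+1) a_{n+2} + 2 a_n] x^n = 0.
Setting each coefficient to zero gives the recurrence:
  (n+2)(n+1) a_{n+2} + 2 a_n = 0,
  a_{n+2} = -2 / ((n+1)(n+2)) a_n.

Check with a_0 = 3, a_1 = -1 (apply the recurrence for n = 0, 1, 2, 3): a_0 = 3, a_1 = -1, a_2 = -3, a_3 = 1/3, a_4 = 1/2, a_5 = -1/30.

a_{n+2} = -2/((n+1)(n+2)) * a_n; check: a_0 = 3, a_1 = -1, a_2 = -3, a_3 = 1/3, a_4 = 1/2, a_5 = -1/30


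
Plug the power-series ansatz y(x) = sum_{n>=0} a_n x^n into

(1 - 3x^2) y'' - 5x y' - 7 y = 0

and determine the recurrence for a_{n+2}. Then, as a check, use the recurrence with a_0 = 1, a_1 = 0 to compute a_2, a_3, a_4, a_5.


Substitute y = sum_n a_n x^n.
(1 - 3 x^2) y'' contributes (n+2)(n+1) a_{n+2} - 3 n(n-1) a_n at x^n.
-5 x y'(x) contributes -5 n a_n at x^n.
-7 y(x) contributes -7 a_n at x^n.
Matching x^n: (n+2)(n+1) a_{n+2} + (-3 n(n-1) - 5 n - 7) a_n = 0.
Thus a_{n+2} = (3 n(n-1) + 5 n + 7) / ((n+1)(n+2)) * a_n.

Check with a_0 = 1, a_1 = 0 (apply the recurrence for n = 0, 1, 2, 3): a_0 = 1, a_1 = 0, a_2 = 7/2, a_3 = 0, a_4 = 161/24, a_5 = 0.

a_(n+2) = (3 n(n-1) + 5 n + 7) / ((n+1)(n+2)) * a_n; check: a_0 = 1, a_1 = 0, a_2 = 7/2, a_3 = 0, a_4 = 161/24, a_5 = 0


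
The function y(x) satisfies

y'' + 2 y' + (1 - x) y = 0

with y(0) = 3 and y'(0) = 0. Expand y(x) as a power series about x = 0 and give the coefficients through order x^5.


Ansatz: y(x) = sum_{n>=0} a_n x^n, so y'(x) = sum_{n>=1} n a_n x^(n-1) and y''(x) = sum_{n>=2} n(n-1) a_n x^(n-2).
Substitute into P(x) y'' + Q(x) y' + R(x) y = 0 with P(x) = 1, Q(x) = 2, R(x) = 1 - x, and match powers of x.
Initial conditions: a_0 = 3, a_1 = 0.
Setting the coefficient of each power of x to zero and solving order by order (substituting the coefficients already found):
  x^0: 2 a_2 + 2 a_1 + a_0 = 0  ->  2 a_2 = -2 a_1 - a_0 = -3  ->  a_2 = -3/2
  x^1: 6 a_3 + 4 a_2 + a_1 - a_0 = 0  ->  6 a_3 = -4 a_2 - a_1 + a_0 = 9  ->  a_3 = 3/2
  x^2: 12 a_4 + 6 a_3 + a_2 - a_1 = 0  ->  12 a_4 = -6 a_3 - a_2 + a_1 = -15/2  ->  a_4 = -5/8
  x^3: 20 a_5 + 8 a_4 + a_3 - a_2 = 0  ->  20 a_5 = -8 a_4 - a_3 + a_2 = 2  ->  a_5 = 1/10
Truncated series: y(x) = 3 - (3/2) x^2 + (3/2) x^3 - (5/8) x^4 + (1/10) x^5 + O(x^6).

a_0 = 3; a_1 = 0; a_2 = -3/2; a_3 = 3/2; a_4 = -5/8; a_5 = 1/10


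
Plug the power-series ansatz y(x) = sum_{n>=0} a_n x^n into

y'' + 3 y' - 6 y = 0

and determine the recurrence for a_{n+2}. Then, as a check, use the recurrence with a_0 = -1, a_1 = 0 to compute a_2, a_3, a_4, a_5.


Substitute y = sum_n a_n x^n.
y''(x) has coefficient (n+2)(n+1) a_{n+2} at x^n;
3 y'(x) has coefficient 3 (n+1) a_{n+1} at x^n;
-6 y(x) has coefficient -6 a_n at x^n.
Matching x^n: (n+2)(n+1) a_{n+2} + 3 (n+1) a_{n+1} - 6 a_n = 0.
Thus a_{n+2} = [-3 (n+1) a_{n+1} + 6 a_n] / ((n+1)(n+2)).

Check with a_0 = -1, a_1 = 0 (apply the recurrence for n = 0, 1, 2, 3): a_0 = -1, a_1 = 0, a_2 = -3, a_3 = 3, a_4 = -15/4, a_5 = 63/20.

a_(n+2) = [-3 (n+1) a_(n+1) + 6 a_n] / ((n+1)(n+2)); check: a_0 = -1, a_1 = 0, a_2 = -3, a_3 = 3, a_4 = -15/4, a_5 = 63/20


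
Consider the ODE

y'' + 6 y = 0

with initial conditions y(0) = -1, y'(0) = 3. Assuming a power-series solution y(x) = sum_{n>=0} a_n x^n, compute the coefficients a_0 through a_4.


Ansatz: y(x) = sum_{n>=0} a_n x^n, so y'(x) = sum_{n>=1} n a_n x^(n-1) and y''(x) = sum_{n>=2} n(n-1) a_n x^(n-2).
Substitute into P(x) y'' + Q(x) y' + R(x) y = 0 with P(x) = 1, Q(x) = 0, R(x) = 6, and match powers of x.
Initial conditions: a_0 = -1, a_1 = 3.
Setting the coefficient of each power of x to zero and solving order by order (substituting the coefficients already found):
  x^0: 2 a_2 + 6 a_0 = 0  ->  2 a_2 = -6 a_0 = 6  ->  a_2 = 3
  x^1: 6 a_3 + 6 a_1 = 0  ->  6 a_3 = -6 a_1 = -18  ->  a_3 = -3
  x^2: 12 a_4 + 6 a_2 = 0  ->  12 a_4 = -6 a_2 = -18  ->  a_4 = -3/2
Truncated series: y(x) = -1 + 3 x + 3 x^2 - 3 x^3 - (3/2) x^4 + O(x^5).

a_0 = -1; a_1 = 3; a_2 = 3; a_3 = -3; a_4 = -3/2


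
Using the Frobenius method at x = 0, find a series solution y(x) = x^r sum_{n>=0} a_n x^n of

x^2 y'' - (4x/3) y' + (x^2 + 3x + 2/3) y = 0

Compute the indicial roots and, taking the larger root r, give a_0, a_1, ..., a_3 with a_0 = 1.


Write in Frobenius form y'' + (p(x)/x) y' + (q(x)/x^2) y = 0:
  p(x) = -4/3,  q(x) = x^2 + 3x + 2/3.
Indicial equation: r(r-1) + (-4/3) r + (2/3) = 0 -> roots r_1 = 2, r_2 = 1/3.
Take r = r_1 = 2. Let y(x) = x^r sum_{n>=0} a_n x^n with a_0 = 1.
Substitute y = x^r sum a_n x^n and match x^{r+n}. The recurrence is
  D(n) a_n + 3 a_{n-1} + 1 a_{n-2} = 0,  where D(n) = (r+n)(r+n-1) + (-4/3)(r+n) + (2/3).
  a_n = [-3 a_{n-1} - 1 a_{n-2}] / D(n).
Since the indicial polynomial factors as (r - r_1)(r - r_2), D(n) = (r_1 + n - r_1)(r_1 + n - r_2) = n(n + 5/3).
Evaluating step by step (a_0 = 1):
  n = 1: D(1) = 1(1 + 5/3) = 8/3; numerator = -3(1) = -3; a_1 = (-3)/(8/3) = -9/8
  n = 2: D(2) = 2(2 + 5/3) = 22/3; numerator = -3(-9/8) - 1(1) = 19/8; a_2 = (19/8)/(22/3) = 57/176
  n = 3: D(3) = 3(3 + 5/3) = 14; numerator = -3(57/176) - 1(-9/8) = 27/176; a_3 = (27/176)/(14) = 27/2464

r = 2; a_0 = 1; a_1 = -9/8; a_2 = 57/176; a_3 = 27/2464


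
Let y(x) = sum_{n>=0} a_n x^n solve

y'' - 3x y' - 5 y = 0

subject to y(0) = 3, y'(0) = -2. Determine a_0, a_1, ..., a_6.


Ansatz: y(x) = sum_{n>=0} a_n x^n, so y'(x) = sum_{n>=1} n a_n x^(n-1) and y''(x) = sum_{n>=2} n(n-1) a_n x^(n-2).
Substitute into P(x) y'' + Q(x) y' + R(x) y = 0 with P(x) = 1, Q(x) = -3x, R(x) = -5, and match powers of x.
Initial conditions: a_0 = 3, a_1 = -2.
Setting the coefficient of each power of x to zero and solving order by order (substituting the coefficients already found):
  x^0: 2 a_2 - 5 a_0 = 0  ->  2 a_2 = 5 a_0 = 15  ->  a_2 = 15/2
  x^1: 6 a_3 - 8 a_1 = 0  ->  6 a_3 = 8 a_1 = -16  ->  a_3 = -8/3
  x^2: 12 a_4 - 11 a_2 = 0  ->  12 a_4 = 11 a_2 = 165/2  ->  a_4 = 55/8
  x^3: 20 a_5 - 14 a_3 = 0  ->  20 a_5 = 14 a_3 = -112/3  ->  a_5 = -28/15
  x^4: 30 a_6 - 17 a_4 = 0  ->  30 a_6 = 17 a_4 = 935/8  ->  a_6 = 187/48
Truncated series: y(x) = 3 - 2 x + (15/2) x^2 - (8/3) x^3 + (55/8) x^4 - (28/15) x^5 + (187/48) x^6 + O(x^7).

a_0 = 3; a_1 = -2; a_2 = 15/2; a_3 = -8/3; a_4 = 55/8; a_5 = -28/15; a_6 = 187/48


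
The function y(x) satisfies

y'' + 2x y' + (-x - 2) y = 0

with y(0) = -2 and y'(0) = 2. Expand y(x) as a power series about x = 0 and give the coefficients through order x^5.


Ansatz: y(x) = sum_{n>=0} a_n x^n, so y'(x) = sum_{n>=1} n a_n x^(n-1) and y''(x) = sum_{n>=2} n(n-1) a_n x^(n-2).
Substitute into P(x) y'' + Q(x) y' + R(x) y = 0 with P(x) = 1, Q(x) = 2x, R(x) = -x - 2, and match powers of x.
Initial conditions: a_0 = -2, a_1 = 2.
Setting the coefficient of each power of x to zero and solving order by order (substituting the coefficients already found):
  x^0: 2 a_2 - 2 a_0 = 0  ->  2 a_2 = 2 a_0 = -4  ->  a_2 = -2
  x^1: 6 a_3 - a_0 = 0  ->  6 a_3 = a_0 = -2  ->  a_3 = -1/3
  x^2: 12 a_4 + 2 a_2 - a_1 = 0  ->  12 a_4 = -2 a_2 + a_1 = 6  ->  a_4 = 1/2
  x^3: 20 a_5 + 4 a_3 - a_2 = 0  ->  20 a_5 = -4 a_3 + a_2 = -2/3  ->  a_5 = -1/30
Truncated series: y(x) = -2 + 2 x - 2 x^2 - (1/3) x^3 + (1/2) x^4 - (1/30) x^5 + O(x^6).

a_0 = -2; a_1 = 2; a_2 = -2; a_3 = -1/3; a_4 = 1/2; a_5 = -1/30


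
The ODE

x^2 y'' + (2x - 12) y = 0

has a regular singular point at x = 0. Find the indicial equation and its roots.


Divide by x^2 to reach normal form y'' + P_1(x) y' + P_2(x) y = 0 with P_1(x) = 0 and P_2(x) = 2/x - 12/x^2.
x = 0 is a singular point because the y-coefficient 2/x - 12/x^2 has a pole at x = 0.
It is a regular singular point because x P_1(x) = p(x) = 0 and x^2 P_2(x) = q(x) = 2x - 12 are polynomials, hence analytic at x = 0.
p(0) = 0,  q(0) = -12.
Indicial equation: r(r-1) + p(0) r + q(0) = 0, i.e. r^2 + (p(0) - 1) r + q(0) = 0, i.e. r^2 - 1 r - 12 = 0.
Discriminant: (-1)^2 - 4(-12) = 49, so r = (1 ± 7)/2.
Solving: r_1 = 4, r_2 = -3.

indicial: r^2 - 1 r - 12 = 0; roots r_1 = 4, r_2 = -3


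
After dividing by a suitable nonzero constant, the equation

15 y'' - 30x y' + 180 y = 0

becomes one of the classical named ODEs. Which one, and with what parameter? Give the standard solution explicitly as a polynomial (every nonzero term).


All three coefficients share the factor 15; dividing through by 15 gives  y'' - 2x y' + 12 y = 0.
This matches the Hermite equation y'' - 2x y' + 2n y = 0 with 2n = 12, so n = 6; the polynomial solution is H_6(x).
With y = sum_k a_k x^k, matching x^k gives (k+2)(k+1) a_{k+2} = 2(k - n) a_k = 2(k - 6) a_k. The right side vanishes at k = 6, so the series with the parity of 6 terminates at degree 6.
Standard normalization: leading coefficient of H_n is 2^n, so a_6 = 2^6 = 64. Work downward with a_k = (k+1)(k+2) a_{k+2} / (2(k - n)):
  a_4 = (5)(6)(64) / (2(4 - 6)) = 1920/(-4) = -480
  a_2 = (3)(4)(-480) / (2(2 - 6)) = -5760/(-8) = 720
  a_0 = (1)(2)(720) / (2(0 - 6)) = 1440/(-12) = -120
Hence H_6(x) = 64 x^6 - 480 x^4 + 720 x^2 - 120.

H_6(x); series = 64 x^6 - 480 x^4 + 720 x^2 - 120


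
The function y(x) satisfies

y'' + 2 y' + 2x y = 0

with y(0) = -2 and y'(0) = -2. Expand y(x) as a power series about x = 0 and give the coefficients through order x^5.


Ansatz: y(x) = sum_{n>=0} a_n x^n, so y'(x) = sum_{n>=1} n a_n x^(n-1) and y''(x) = sum_{n>=2} n(n-1) a_n x^(n-2).
Substitute into P(x) y'' + Q(x) y' + R(x) y = 0 with P(x) = 1, Q(x) = 2, R(x) = 2x, and match powers of x.
Initial conditions: a_0 = -2, a_1 = -2.
Setting the coefficient of each power of x to zero and solving order by order (substituting the coefficients already found):
  x^0: 2 a_2 + 2 a_1 = 0  ->  2 a_2 = -2 a_1 = 4  ->  a_2 = 2
  x^1: 6 a_3 + 4 a_2 + 2 a_0 = 0  ->  6 a_3 = -4 a_2 - 2 a_0 = -4  ->  a_3 = -2/3
  x^2: 12 a_4 + 6 a_3 + 2 a_1 = 0  ->  12 a_4 = -6 a_3 - 2 a_1 = 8  ->  a_4 = 2/3
  x^3: 20 a_5 + 8 a_4 + 2 a_2 = 0  ->  20 a_5 = -8 a_4 - 2 a_2 = -28/3  ->  a_5 = -7/15
Truncated series: y(x) = -2 - 2 x + 2 x^2 - (2/3) x^3 + (2/3) x^4 - (7/15) x^5 + O(x^6).

a_0 = -2; a_1 = -2; a_2 = 2; a_3 = -2/3; a_4 = 2/3; a_5 = -7/15


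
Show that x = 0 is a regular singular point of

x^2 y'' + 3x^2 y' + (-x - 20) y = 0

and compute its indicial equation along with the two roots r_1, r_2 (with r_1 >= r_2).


Divide by x^2 to reach normal form y'' + P_1(x) y' + P_2(x) y = 0 with P_1(x) = 3 and P_2(x) = -1/x - 20/x^2.
x = 0 is a singular point because the y-coefficient -1/x - 20/x^2 has a pole at x = 0.
It is a regular singular point because x P_1(x) = p(x) = 3x and x^2 P_2(x) = q(x) = -x - 20 are polynomials, hence analytic at x = 0.
p(0) = 0,  q(0) = -20.
Indicial equation: r(r-1) + p(0) r + q(0) = 0, i.e. r^2 + (p(0) - 1) r + q(0) = 0, i.e. r^2 - 1 r - 20 = 0.
Discriminant: (-1)^2 - 4(-20) = 81, so r = (1 ± 9)/2.
Solving: r_1 = 5, r_2 = -4.

indicial: r^2 - 1 r - 20 = 0; roots r_1 = 5, r_2 = -4
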